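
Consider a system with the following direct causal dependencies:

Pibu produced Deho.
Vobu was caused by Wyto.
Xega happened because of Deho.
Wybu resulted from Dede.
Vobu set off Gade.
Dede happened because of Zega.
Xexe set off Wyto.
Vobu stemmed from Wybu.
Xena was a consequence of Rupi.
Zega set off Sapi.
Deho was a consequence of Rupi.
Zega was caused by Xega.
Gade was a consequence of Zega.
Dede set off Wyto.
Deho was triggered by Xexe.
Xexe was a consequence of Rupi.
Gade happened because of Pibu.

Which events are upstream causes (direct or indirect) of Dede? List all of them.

Deho, Pibu, Rupi, Xega, Xexe, Zega

Immediate cause of Dede: Zega.
Further upstream: Rupi, Pibu, Xexe, Deho, Xega.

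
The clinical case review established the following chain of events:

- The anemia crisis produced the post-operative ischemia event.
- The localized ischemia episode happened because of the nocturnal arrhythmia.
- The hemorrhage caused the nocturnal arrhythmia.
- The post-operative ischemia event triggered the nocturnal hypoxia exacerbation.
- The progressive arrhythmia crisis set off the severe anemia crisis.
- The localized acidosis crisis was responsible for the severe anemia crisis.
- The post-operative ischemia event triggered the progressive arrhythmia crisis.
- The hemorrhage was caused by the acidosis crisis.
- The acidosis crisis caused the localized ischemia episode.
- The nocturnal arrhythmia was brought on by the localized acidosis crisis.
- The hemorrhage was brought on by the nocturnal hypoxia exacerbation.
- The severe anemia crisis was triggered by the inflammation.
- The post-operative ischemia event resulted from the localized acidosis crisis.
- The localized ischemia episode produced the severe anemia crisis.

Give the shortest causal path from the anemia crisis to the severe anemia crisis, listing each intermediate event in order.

the anemia crisis → the post-operative ischemia event → the progressive arrhythmia crisis → the severe anemia crisis

the anemia crisis → the post-operative ischemia event
the post-operative ischemia event → the progressive arrhythmia crisis
the progressive arrhythmia crisis → the severe anemia crisis
Length: 3 steps.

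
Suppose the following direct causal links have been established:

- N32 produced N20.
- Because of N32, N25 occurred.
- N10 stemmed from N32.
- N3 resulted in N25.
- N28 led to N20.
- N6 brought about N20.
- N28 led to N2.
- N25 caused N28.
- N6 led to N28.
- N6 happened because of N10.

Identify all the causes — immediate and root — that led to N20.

Immediate causes of N20: N32, N6, N28.
Further upstream: N25, N10, N3.

N10, N25, N28, N3, N32, N6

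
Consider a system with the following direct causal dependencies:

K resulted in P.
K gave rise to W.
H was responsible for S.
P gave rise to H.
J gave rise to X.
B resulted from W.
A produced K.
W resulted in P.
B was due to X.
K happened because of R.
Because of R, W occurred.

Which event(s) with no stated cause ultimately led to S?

A, R

Tracing upstream from S: S ← H ← P ← K ← A.
A separate upstream branch: S ← H ← P ← K ← R.
Each of those chain origins has no stated cause.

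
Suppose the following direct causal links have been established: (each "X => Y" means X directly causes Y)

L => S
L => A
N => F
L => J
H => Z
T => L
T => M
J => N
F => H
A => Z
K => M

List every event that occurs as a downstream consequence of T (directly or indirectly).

Direct effects: L, M.
2 steps out: J, A, S.
3 steps out: N, Z.
4 steps out: F.
5 steps out: H.
Not reachable from it: K.

A, F, H, J, L, M, N, S, Z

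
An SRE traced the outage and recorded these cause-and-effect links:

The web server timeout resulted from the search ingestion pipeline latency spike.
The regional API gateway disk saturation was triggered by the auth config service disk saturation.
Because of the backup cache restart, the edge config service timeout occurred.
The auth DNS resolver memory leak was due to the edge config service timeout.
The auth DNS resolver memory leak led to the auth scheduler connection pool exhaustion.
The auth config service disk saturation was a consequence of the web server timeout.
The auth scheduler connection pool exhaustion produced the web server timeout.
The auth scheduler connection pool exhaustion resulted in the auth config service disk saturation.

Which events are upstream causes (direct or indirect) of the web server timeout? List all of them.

Immediate causes of the web server timeout: the auth scheduler connection pool exhaustion, the search ingestion pipeline latency spike.
Further upstream: the backup cache restart, the edge config service timeout, the auth DNS resolver memory leak.

the auth DNS resolver memory leak, the auth scheduler connection pool exhaustion, the backup cache restart, the edge config service timeout, the search ingestion pipeline latency spike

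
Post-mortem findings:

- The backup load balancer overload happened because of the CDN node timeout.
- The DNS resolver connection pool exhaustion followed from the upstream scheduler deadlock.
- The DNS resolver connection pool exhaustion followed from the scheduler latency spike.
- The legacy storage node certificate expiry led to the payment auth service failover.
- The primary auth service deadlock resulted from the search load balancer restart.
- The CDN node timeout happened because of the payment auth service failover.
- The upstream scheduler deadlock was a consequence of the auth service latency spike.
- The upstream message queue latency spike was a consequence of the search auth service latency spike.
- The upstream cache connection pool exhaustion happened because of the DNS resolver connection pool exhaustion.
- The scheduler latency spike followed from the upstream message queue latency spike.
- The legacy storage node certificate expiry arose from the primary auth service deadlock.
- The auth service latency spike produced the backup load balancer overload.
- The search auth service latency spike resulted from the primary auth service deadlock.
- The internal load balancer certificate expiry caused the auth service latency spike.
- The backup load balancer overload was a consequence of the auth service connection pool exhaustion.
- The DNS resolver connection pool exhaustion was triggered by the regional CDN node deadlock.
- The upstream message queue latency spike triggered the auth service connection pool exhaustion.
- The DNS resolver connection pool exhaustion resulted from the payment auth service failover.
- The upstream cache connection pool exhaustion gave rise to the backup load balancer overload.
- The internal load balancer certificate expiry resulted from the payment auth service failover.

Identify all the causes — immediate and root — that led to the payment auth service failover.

the legacy storage node certificate expiry, the primary auth service deadlock, the search load balancer restart

Immediate cause of the payment auth service failover: the legacy storage node certificate expiry.
Further upstream: the search load balancer restart, the primary auth service deadlock.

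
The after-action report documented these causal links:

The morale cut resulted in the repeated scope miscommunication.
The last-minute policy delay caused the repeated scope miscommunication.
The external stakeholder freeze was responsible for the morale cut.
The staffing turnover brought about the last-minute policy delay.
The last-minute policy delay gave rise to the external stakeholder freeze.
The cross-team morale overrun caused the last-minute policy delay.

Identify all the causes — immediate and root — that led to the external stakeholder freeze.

the cross-team morale overrun, the last-minute policy delay, the staffing turnover

Immediate cause of the external stakeholder freeze: the last-minute policy delay.
Further upstream: the cross-team morale overrun, the staffing turnover.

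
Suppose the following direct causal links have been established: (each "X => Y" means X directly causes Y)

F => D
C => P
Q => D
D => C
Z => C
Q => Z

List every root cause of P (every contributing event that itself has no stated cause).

Tracing upstream from P: P ← C ← D ← Q.
A separate upstream branch: P ← C ← D ← F.
Each of those chain origins has no stated cause.

F, Q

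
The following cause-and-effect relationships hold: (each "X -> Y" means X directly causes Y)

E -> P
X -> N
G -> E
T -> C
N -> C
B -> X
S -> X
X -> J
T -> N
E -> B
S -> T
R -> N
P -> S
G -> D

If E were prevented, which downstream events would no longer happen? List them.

Downstream of E: B, P, S, X, T, N, C, J.
Of those, still caused via another path: N, C.
The remainder have no surviving cause.

B, J, P, S, T, X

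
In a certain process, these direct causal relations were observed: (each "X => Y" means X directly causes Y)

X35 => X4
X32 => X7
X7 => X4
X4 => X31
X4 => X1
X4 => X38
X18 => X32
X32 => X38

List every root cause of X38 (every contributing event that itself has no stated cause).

Tracing upstream from X38: X38 ← X32 ← X18.
A separate upstream branch: X38 ← X4 ← X35.
Each of those chain origins has no stated cause.

X18, X35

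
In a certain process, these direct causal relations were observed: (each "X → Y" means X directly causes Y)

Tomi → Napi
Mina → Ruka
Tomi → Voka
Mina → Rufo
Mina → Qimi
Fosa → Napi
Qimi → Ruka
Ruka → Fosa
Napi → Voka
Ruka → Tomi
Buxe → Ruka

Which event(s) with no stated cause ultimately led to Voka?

Tracing upstream from Voka: Voka ← Tomi ← Ruka ← Mina.
A separate upstream branch: Voka ← Tomi ← Ruka ← Buxe.
Each of those chain origins has no stated cause.

Buxe, Mina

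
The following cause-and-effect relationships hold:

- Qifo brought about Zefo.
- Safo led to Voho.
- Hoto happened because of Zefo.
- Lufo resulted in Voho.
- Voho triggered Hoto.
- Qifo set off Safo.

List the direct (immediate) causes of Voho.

Upstream contributors include Qifo, but only Lufo, Safo feed directly into Voho.

Lufo, Safo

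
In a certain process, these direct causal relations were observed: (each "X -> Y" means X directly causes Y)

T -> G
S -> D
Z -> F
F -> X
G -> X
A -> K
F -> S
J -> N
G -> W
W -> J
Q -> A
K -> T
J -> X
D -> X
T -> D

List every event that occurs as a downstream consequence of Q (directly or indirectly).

Direct effects: A.
2 steps out: K.
3 steps out: T.
4 steps out: G, D.
5 steps out: W, X.
6 steps out: J.
7 steps out: N.
Not reachable from it: Z, F, S.

A, D, G, J, K, N, T, W, X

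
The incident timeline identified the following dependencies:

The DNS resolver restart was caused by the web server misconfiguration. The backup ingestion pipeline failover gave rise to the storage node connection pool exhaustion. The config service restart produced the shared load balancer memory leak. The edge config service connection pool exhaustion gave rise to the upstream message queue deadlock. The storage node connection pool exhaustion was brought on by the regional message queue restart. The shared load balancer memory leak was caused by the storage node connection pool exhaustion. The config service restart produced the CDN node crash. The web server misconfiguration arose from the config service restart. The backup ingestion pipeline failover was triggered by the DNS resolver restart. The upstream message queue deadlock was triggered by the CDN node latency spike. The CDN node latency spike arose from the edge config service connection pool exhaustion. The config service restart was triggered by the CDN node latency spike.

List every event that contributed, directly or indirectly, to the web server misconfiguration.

Immediate cause of the web server misconfiguration: the config service restart.
Further upstream: the edge config service connection pool exhaustion, the CDN node latency spike.

the CDN node latency spike, the config service restart, the edge config service connection pool exhaustion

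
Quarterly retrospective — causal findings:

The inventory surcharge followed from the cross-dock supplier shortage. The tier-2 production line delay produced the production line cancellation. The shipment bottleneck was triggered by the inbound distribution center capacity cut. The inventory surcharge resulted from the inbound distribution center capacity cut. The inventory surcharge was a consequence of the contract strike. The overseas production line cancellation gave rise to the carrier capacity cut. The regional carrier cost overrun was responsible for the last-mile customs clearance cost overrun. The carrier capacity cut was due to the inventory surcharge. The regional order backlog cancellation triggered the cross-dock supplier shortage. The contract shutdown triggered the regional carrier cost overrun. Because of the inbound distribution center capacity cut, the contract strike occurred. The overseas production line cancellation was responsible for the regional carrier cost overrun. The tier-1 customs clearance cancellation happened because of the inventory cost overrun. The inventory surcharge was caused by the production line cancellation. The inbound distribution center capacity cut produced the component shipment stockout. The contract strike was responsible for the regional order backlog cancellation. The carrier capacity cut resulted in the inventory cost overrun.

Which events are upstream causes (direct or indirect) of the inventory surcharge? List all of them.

the contract strike, the cross-dock supplier shortage, the inbound distribution center capacity cut, the production line cancellation, the regional order backlog cancellation, the tier-2 production line delay

Immediate causes of the inventory surcharge: the inbound distribution center capacity cut, the contract strike, the cross-dock supplier shortage, the production line cancellation.
Further upstream: the tier-2 production line delay, the regional order backlog cancellation.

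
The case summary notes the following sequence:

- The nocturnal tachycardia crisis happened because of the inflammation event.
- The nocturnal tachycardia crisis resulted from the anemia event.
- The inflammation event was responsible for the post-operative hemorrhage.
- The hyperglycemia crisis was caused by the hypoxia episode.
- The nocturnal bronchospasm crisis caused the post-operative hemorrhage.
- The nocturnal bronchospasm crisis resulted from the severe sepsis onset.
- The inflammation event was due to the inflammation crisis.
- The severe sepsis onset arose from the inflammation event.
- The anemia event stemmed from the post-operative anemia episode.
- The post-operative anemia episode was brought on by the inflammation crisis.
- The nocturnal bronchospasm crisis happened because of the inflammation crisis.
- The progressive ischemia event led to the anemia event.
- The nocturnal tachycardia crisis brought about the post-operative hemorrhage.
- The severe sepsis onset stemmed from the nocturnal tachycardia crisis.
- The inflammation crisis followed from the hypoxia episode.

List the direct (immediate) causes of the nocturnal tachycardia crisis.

the anemia event, the inflammation event

Upstream contributors include the hypoxia episode, the inflammation crisis, the post-operative anemia episode, the progressive ischemia event, but only the anemia event, the inflammation event feed directly into the nocturnal tachycardia crisis.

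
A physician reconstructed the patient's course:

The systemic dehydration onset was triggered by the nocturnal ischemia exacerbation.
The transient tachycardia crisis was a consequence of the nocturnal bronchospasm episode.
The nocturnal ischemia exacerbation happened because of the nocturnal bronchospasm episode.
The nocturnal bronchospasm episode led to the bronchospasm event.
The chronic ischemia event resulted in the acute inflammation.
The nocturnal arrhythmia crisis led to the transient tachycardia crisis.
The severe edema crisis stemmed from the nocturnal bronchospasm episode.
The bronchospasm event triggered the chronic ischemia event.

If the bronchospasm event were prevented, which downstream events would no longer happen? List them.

the acute inflammation, the chronic ischemia event

Downstream of the bronchospasm event: the chronic ischemia event, the acute inflammation.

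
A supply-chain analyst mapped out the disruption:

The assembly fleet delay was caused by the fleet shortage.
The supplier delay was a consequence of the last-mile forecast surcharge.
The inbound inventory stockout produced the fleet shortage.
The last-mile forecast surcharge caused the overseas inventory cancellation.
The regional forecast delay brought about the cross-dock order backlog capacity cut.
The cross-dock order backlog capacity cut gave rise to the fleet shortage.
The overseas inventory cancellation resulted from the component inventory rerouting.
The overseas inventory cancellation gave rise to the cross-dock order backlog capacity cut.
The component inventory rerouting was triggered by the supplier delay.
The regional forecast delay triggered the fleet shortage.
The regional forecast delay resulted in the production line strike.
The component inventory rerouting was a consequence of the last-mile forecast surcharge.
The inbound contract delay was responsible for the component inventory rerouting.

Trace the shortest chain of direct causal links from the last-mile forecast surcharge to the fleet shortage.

the last-mile forecast surcharge → the overseas inventory cancellation
the overseas inventory cancellation → the cross-dock order backlog capacity cut
the cross-dock order backlog capacity cut → the fleet shortage
Length: 3 steps.

the last-mile forecast surcharge → the overseas inventory cancellation → the cross-dock order backlog capacity cut → the fleet shortage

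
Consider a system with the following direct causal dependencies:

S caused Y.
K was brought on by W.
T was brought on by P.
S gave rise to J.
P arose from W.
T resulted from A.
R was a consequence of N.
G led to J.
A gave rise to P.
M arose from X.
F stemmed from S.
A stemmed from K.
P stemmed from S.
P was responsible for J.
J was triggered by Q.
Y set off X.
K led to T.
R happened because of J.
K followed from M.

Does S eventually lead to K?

Yes

There is a causal chain: S → Y → X → M → K.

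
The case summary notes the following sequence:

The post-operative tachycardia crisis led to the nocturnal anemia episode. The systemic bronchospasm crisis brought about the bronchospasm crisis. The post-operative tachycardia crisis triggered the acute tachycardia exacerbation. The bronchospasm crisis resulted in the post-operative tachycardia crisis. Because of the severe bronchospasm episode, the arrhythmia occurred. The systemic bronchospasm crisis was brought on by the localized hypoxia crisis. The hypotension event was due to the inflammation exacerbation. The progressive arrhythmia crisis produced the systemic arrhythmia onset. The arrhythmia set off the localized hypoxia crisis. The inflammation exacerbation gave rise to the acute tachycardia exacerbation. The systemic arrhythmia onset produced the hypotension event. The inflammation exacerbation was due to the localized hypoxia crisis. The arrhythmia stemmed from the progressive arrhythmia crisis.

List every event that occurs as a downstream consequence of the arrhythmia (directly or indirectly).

the acute tachycardia exacerbation, the bronchospasm crisis, the hypotension event, the inflammation exacerbation, the localized hypoxia crisis, the nocturnal anemia episode, the post-operative tachycardia crisis, the systemic bronchospasm crisis

Direct effects: the localized hypoxia crisis.
2 steps out: the systemic bronchospasm crisis, the inflammation exacerbation.
3 steps out: the bronchospasm crisis, the hypotension event, the acute tachycardia exacerbation.
4 steps out: the post-operative tachycardia crisis.
5 steps out: the nocturnal anemia episode.
Not reachable from it: the severe bronchospasm episode, the progressive arrhythmia crisis, the systemic arrhythmia onset.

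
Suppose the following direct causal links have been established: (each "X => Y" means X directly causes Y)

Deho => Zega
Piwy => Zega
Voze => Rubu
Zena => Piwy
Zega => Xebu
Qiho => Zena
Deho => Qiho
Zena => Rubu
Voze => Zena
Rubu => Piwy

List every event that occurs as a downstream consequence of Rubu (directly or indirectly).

Piwy, Xebu, Zega

Direct effects: Piwy.
2 steps out: Zega.
3 steps out: Xebu.
Not reachable from it: Voze, Deho, Qiho, Zena.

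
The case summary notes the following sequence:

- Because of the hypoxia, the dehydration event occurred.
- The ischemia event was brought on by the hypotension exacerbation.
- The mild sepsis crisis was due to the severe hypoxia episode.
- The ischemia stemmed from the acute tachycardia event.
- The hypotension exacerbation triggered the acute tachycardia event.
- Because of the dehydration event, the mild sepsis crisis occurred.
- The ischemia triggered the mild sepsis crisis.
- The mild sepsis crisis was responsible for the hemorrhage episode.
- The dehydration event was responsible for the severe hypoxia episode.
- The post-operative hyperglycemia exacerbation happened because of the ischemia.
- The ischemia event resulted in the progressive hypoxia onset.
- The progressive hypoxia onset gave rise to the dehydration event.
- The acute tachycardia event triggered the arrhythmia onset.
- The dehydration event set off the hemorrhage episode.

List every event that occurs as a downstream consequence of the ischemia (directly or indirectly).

the hemorrhage episode, the mild sepsis crisis, the post-operative hyperglycemia exacerbation

Direct effects: the post-operative hyperglycemia exacerbation, the mild sepsis crisis.
2 steps out: the hemorrhage episode.
Not reachable from it: the hypotension exacerbation, the acute tachycardia event, the arrhythmia onset, the ischemia event, the hypoxia, the progressive hypoxia onset, the dehydration event, the severe hypoxia episode.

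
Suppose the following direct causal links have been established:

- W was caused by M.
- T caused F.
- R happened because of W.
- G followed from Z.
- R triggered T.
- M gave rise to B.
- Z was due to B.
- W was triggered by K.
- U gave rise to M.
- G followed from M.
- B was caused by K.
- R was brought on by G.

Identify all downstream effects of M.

B, F, G, R, T, W, Z

Direct effects: W, B, G.
2 steps out: Z, R.
3 steps out: T.
4 steps out: F.
Not reachable from it: K, U.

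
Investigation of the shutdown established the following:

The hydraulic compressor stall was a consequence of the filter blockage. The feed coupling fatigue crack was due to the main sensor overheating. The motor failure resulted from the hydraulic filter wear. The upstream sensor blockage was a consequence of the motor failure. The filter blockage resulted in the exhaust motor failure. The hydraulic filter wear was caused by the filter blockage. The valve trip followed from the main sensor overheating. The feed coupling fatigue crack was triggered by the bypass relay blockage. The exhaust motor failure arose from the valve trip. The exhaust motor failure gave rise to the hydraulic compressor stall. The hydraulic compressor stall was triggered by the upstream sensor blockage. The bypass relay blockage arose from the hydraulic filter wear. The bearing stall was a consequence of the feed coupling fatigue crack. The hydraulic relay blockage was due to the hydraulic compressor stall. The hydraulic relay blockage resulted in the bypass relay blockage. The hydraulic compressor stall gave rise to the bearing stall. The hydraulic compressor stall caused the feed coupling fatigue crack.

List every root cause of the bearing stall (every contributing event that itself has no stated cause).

Tracing upstream from the bearing stall: the bearing stall ← the hydraulic compressor stall ← the filter blockage.
A separate upstream branch: the bearing stall ← the feed coupling fatigue crack ← the main sensor overheating.
Each of those chain origins has no stated cause.

the filter blockage, the main sensor overheating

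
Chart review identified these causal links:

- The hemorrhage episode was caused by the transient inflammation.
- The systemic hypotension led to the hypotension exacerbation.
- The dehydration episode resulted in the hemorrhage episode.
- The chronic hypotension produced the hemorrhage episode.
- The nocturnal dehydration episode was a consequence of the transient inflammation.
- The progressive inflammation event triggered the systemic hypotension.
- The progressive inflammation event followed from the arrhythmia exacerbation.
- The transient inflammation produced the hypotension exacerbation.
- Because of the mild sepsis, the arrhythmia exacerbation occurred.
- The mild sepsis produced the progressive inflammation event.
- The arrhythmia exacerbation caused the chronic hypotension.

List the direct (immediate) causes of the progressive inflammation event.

the arrhythmia exacerbation, the mild sepsis

the arrhythmia exacerbation, the mild sepsis → the progressive inflammation event with nothing further upstream stated.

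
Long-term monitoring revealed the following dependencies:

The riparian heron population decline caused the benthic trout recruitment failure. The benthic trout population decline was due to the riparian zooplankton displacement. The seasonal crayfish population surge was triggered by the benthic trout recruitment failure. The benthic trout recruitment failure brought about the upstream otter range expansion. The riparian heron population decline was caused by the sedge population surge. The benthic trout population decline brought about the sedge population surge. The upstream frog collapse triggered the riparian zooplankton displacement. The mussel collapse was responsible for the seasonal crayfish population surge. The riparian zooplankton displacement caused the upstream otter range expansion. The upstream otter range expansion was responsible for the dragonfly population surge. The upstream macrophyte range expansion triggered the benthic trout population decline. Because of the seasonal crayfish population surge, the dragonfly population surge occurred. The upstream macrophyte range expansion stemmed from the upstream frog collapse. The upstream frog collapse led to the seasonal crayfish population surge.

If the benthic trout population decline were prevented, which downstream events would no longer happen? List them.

the benthic trout recruitment failure, the riparian heron population decline, the sedge population surge

Downstream of the benthic trout population decline: the sedge population surge, the riparian heron population decline, the benthic trout recruitment failure, the seasonal crayfish population surge, the upstream otter range expansion, the dragonfly population surge.
Of those, still caused via another path: the seasonal crayfish population surge, the upstream otter range expansion, the dragonfly population surge.
The remainder have no surviving cause.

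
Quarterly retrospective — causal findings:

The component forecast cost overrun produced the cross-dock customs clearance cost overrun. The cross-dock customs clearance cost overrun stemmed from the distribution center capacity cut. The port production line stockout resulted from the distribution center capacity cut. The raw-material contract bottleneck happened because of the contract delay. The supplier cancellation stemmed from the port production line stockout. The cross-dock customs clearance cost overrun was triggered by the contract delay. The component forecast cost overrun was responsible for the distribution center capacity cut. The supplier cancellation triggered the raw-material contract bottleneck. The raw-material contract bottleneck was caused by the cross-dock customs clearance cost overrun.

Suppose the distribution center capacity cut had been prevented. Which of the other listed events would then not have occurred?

the port production line stockout, the supplier cancellation

Downstream of the distribution center capacity cut: the port production line stockout, the cross-dock customs clearance cost overrun, the supplier cancellation, the raw-material contract bottleneck.
Of those, still caused via another path: the cross-dock customs clearance cost overrun, the raw-material contract bottleneck.
The remainder have no surviving cause.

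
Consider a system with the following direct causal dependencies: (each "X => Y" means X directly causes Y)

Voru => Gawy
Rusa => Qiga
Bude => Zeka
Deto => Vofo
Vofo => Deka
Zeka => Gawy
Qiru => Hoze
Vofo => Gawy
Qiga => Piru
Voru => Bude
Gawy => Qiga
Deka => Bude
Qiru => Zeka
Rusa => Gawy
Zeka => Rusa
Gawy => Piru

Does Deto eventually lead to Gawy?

Yes

There is a causal chain: Deto → Vofo → Gawy.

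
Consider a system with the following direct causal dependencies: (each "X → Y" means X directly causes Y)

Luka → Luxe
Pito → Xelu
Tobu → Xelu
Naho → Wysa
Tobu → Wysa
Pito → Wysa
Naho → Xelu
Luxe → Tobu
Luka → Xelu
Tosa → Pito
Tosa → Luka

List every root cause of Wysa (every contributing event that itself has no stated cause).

Naho, Tosa

Tracing upstream from Wysa: Wysa ← Pito ← Tosa.
A separate upstream branch: Wysa ← Naho.
Each of those chain origins has no stated cause.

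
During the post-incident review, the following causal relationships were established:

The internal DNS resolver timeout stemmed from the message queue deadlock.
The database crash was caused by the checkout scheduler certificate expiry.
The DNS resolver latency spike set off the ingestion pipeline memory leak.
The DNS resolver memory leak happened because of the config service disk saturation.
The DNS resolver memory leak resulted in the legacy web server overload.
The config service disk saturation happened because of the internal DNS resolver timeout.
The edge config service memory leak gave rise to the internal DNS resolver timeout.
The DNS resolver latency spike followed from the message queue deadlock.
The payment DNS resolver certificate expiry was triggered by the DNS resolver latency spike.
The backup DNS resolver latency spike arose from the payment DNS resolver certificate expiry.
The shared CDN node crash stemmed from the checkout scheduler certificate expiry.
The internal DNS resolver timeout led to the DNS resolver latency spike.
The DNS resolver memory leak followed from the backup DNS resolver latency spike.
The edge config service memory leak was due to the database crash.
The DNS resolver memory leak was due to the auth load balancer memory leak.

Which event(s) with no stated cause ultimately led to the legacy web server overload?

the auth load balancer memory leak, the checkout scheduler certificate expiry, the message queue deadlock

Tracing upstream from the legacy web server overload: the legacy web server overload ← the DNS resolver memory leak ← the config service disk saturation ← the internal DNS resolver timeout ← the edge config service memory leak ← the database crash ← the checkout scheduler certificate expiry.
A separate upstream branch: the legacy web server overload ← the DNS resolver memory leak ← the config service disk saturation ← the internal DNS resolver timeout ← the message queue deadlock.
A separate upstream branch: the legacy web server overload ← the DNS resolver memory leak ← the auth load balancer memory leak.
Each of those chain origins has no stated cause.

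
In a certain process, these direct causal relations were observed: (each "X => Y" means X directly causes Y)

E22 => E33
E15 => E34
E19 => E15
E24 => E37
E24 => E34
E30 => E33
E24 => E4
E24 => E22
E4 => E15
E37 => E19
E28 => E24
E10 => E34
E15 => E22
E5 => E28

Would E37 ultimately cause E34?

There is a causal chain: E37 → E19 → E15 → E34.

Yes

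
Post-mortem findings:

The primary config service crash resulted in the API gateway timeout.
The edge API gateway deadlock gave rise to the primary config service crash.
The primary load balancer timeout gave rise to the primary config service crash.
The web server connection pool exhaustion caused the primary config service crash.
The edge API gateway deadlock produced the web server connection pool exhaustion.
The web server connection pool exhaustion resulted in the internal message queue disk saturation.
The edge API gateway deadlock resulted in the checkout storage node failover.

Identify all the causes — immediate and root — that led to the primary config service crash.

Immediate causes of the primary config service crash: the edge API gateway deadlock, the web server connection pool exhaustion, the primary load balancer timeout.

the edge API gateway deadlock, the primary load balancer timeout, the web server connection pool exhaustion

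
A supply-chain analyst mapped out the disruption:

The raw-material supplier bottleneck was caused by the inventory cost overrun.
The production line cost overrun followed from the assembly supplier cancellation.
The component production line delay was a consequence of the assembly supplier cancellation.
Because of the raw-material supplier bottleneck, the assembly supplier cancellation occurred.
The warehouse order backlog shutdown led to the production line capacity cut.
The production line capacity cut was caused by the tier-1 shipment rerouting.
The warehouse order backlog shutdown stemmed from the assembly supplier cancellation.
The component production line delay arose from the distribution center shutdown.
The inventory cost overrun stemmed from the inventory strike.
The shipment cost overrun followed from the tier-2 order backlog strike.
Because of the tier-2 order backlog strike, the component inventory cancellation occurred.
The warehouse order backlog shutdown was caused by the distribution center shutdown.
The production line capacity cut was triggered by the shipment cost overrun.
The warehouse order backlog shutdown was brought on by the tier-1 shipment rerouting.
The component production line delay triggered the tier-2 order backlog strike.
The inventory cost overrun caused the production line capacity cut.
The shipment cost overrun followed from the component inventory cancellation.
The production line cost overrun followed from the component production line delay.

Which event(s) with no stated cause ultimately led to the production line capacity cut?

Tracing upstream from the production line capacity cut: the production line capacity cut ← the inventory cost overrun ← the inventory strike.
A separate upstream branch: the production line capacity cut ← the warehouse order backlog shutdown ← the distribution center shutdown.
A separate upstream branch: the production line capacity cut ← the tier-1 shipment rerouting.
Each of those chain origins has no stated cause.

the distribution center shutdown, the inventory strike, the tier-1 shipment rerouting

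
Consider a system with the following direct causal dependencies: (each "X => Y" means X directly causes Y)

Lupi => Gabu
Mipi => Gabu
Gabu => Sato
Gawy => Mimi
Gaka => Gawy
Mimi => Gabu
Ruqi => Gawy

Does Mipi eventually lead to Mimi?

Mipi leads to Gabu, Sato; Mimi is not among them.

No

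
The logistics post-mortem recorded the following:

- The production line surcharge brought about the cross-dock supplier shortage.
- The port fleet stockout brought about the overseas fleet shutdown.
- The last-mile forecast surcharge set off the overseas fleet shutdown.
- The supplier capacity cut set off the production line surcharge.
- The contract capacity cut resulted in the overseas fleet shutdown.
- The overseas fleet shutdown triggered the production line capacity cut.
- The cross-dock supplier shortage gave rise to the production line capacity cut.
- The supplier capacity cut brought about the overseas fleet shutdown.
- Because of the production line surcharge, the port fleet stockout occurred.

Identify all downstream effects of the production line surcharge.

the cross-dock supplier shortage, the overseas fleet shutdown, the port fleet stockout, the production line capacity cut

Direct effects: the cross-dock supplier shortage, the port fleet stockout.
2 steps out: the overseas fleet shutdown, the production line capacity cut.
Not reachable from it: the supplier capacity cut, the last-mile forecast surcharge, the contract capacity cut.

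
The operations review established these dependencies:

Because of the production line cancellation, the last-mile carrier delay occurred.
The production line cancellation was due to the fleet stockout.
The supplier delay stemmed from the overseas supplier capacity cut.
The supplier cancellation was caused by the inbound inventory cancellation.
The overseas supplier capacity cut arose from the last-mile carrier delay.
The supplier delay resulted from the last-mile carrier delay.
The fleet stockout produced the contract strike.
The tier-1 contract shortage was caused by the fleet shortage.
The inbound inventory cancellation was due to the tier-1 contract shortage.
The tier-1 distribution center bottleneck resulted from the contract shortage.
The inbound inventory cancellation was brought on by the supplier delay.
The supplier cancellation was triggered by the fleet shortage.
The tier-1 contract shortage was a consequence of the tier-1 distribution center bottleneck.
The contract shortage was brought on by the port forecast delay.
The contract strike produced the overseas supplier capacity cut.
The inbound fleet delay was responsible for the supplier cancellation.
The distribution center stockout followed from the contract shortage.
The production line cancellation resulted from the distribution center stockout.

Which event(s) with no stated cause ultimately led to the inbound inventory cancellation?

the fleet shortage, the fleet stockout, the port forecast delay

Tracing upstream from the inbound inventory cancellation: the inbound inventory cancellation ← the tier-1 contract shortage ← the tier-1 distribution center bottleneck ← the contract shortage ← the port forecast delay.
A separate upstream branch: the inbound inventory cancellation ← the supplier delay ← the last-mile carrier delay ← the production line cancellation ← the fleet stockout.
A separate upstream branch: the inbound inventory cancellation ← the tier-1 contract shortage ← the fleet shortage.
Each of those chain origins has no stated cause.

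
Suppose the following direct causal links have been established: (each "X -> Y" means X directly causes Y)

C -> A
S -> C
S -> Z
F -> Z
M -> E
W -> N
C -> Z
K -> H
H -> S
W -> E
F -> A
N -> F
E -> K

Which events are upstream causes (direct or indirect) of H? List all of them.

E, K, M, W

Immediate cause of H: K.
Further upstream: W, M, E.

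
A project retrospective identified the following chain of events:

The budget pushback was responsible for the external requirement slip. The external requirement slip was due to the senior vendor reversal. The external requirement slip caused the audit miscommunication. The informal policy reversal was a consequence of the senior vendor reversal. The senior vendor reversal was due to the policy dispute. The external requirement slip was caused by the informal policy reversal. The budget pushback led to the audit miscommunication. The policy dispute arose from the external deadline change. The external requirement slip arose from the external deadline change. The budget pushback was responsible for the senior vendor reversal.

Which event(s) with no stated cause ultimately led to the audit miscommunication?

the budget pushback, the external deadline change

Tracing upstream from the audit miscommunication: the audit miscommunication ← the external requirement slip ← the external deadline change.
A separate upstream branch: the audit miscommunication ← the budget pushback.
Each of those chain origins has no stated cause.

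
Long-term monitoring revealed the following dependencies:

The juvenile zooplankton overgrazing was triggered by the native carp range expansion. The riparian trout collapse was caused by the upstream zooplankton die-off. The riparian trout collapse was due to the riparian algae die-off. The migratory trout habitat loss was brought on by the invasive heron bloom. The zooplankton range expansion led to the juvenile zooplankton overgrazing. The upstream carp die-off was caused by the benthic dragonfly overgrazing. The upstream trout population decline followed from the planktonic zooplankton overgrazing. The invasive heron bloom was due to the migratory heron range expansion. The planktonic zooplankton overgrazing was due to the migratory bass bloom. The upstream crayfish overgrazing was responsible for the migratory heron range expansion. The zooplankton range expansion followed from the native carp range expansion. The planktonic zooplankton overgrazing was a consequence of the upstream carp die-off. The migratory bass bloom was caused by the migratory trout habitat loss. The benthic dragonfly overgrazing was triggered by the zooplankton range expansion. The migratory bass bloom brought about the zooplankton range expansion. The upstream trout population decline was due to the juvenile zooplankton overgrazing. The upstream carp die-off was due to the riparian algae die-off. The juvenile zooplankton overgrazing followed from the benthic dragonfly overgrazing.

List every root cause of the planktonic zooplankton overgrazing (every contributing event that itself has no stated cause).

the native carp range expansion, the riparian algae die-off, the upstream crayfish overgrazing

Tracing upstream from the planktonic zooplankton overgrazing: the planktonic zooplankton overgrazing ← the migratory bass bloom ← the migratory trout habitat loss ← the invasive heron bloom ← the migratory heron range expansion ← the upstream crayfish overgrazing.
A separate upstream branch: the planktonic zooplankton overgrazing ← the upstream carp die-off ← the riparian algae die-off.
A separate upstream branch: the planktonic zooplankton overgrazing ← the upstream carp die-off ← the benthic dragonfly overgrazing ← the zooplankton range expansion ← the native carp range expansion.
Each of those chain origins has no stated cause.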